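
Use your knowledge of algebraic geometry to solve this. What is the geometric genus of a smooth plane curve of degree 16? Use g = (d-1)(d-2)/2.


Using the genus formula for smooth plane curves:
g = (d-1)(d-2)/2
g = (16-1)(16-2)/2
g = 15*14/2
g = 210/2 = 105

105


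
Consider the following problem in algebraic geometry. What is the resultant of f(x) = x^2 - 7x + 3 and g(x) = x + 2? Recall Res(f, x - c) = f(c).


For Res(f, x - c), we evaluate f at x = c.
f(-2) = (-2)^2 - 7*(-2) + 3
= 4 + 14 + 3
= 18 + 3 = 21
Res(f, g) = 21

21


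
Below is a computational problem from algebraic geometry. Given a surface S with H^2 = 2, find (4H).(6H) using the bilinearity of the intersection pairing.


Using bilinearity of the intersection pairing on a surface S:
(aH).(bH) = ab * (H.H)
We have H^2 = 2.
D.E = (4H).(6H) = 4*6*2
= 24*2
= 48

48


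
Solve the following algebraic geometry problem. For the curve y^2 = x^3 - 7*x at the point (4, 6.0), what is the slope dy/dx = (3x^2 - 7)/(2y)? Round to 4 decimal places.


Using implicit differentiation of y^2 = x^3 - 7*x:
2y * dy/dx = 3x^2 - 7
dy/dx = (3x^2 - 7)/(2y)
Numerator: 3*4^2 - 7 = 41
Denominator: 2*6.0 = 12.0
dy/dx = 41/12.0 = 3.4167

3.4167


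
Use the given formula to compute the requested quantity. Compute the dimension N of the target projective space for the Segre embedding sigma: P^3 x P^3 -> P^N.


The Segre embedding maps P^m x P^n into P^N via
all products of coordinates from each factor.
N = (m+1)(n+1) - 1
N = (3+1)(3+1) - 1
N = 4*4 - 1
N = 16 - 1 = 15

15


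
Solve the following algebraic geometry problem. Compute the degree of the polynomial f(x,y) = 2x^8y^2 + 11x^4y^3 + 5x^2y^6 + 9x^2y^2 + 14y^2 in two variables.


Examine each term for its total degree (sum of exponents).
  Term '2x^8y^2' has total degree 8+2 = 10.
  Term '11x^4y^3' has total degree 4+3 = 7.
  Term '5x^2y^6' has total degree 2+6 = 8.
  Term '9x^2y^2' has total degree 2+2 = 4.
  Term '14y^2' has total degree 0+2 = 2.
The maximum total degree among all terms is 10.

10


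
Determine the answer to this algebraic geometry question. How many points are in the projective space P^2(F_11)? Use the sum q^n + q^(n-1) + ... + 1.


P^2(F_11) has (q^(n+1) - 1)/(q - 1) points.
= 11^2 + 11^1 + 11^0
= 121 + 11 + 1
= 133

133


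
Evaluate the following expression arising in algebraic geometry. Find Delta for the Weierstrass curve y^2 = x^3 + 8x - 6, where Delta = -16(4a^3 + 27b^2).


Compute each component:
4a^3 = 4*8^3 = 4*512 = 2048
27b^2 = 27*(-6)^2 = 27*36 = 972
4a^3 + 27b^2 = 2048 + 972 = 3020
Delta = -16*3020 = -48320

-48320


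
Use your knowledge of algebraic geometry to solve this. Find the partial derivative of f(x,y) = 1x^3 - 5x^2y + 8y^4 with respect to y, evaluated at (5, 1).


df/dy = (-5)*x^2 + 4*8*y^3
At (5,1): (-5)*5^2 + 4*8*1^3
= -125 + 32
= -93

-93


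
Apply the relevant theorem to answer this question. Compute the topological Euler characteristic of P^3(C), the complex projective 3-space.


The complex projective space P^3 has one cell in each even real dimension 0, 2, ..., 6.
The cohomology groups are H^{2k}(P^3) = Z for k = 0,...,3, and 0 otherwise.
Euler characteristic = sum of Betti numbers = 1 per even-dimensional cohomology group.
chi(P^3) = 3 + 1 = 4

4


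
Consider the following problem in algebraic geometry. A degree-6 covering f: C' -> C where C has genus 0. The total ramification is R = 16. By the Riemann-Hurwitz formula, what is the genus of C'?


Riemann-Hurwitz formula: 2g' - 2 = d(2g - 2) + R
Given: d = 6, g = 0, R = 16
2g' - 2 = 6*(2*0 - 2) + 16
2g' - 2 = 6*(-2) + 16
2g' - 2 = -12 + 16 = 4
2g' = 6
g' = 3

3


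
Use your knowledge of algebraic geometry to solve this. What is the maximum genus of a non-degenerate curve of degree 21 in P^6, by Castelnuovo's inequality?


Castelnuovo's bound: write d - 1 = m(r-1) + epsilon with 0 <= epsilon < r-1.
d - 1 = 21 - 1 = 20
r - 1 = 6 - 1 = 5
20 = 4*5 + 0, so m = 4, epsilon = 0
pi(d, r) = m(m-1)(r-1)/2 + m*epsilon
= 4*3*5/2 + 4*0
= 60/2 + 0
= 30 + 0 = 30

30


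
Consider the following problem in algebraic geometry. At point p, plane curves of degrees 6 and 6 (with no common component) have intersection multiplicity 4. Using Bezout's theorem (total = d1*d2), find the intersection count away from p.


By Bezout's theorem, the total intersection number is d1 * d2.
Total = 6 * 6 = 36
Intersection multiplicity at p = 4
Remaining intersections = 36 - 4 = 32

32


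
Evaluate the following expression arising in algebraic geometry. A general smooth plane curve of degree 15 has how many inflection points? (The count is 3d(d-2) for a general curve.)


For a general smooth plane curve C of degree d, the inflection points are
the intersection of C with its Hessian curve, which has degree 3(d-2).
By Bezout, the total intersection number is d * 3(d-2) = 15 * 39 = 585.
For a general curve every flex is ordinary, so each contributes
multiplicity 1 to C·Hess(C), and the number of distinct inflection
points is 3d(d-2).
Inflection points = 3*15*(15-2) = 3*15*13 = 585

585


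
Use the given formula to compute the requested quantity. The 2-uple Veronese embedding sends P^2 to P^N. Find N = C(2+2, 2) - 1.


The Veronese embedding v_d: P^n -> P^N maps each point to all
degree-d monomials in n+1 homogeneous coordinates.
N = C(n+d, d) - 1
N = C(2+2, 2) - 1
N = C(4, 2) - 1
C(4, 2) = 6
N = 6 - 1 = 5

5


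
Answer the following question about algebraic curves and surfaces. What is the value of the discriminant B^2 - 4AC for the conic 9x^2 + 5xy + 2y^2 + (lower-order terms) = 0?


The discriminant of a conic Ax^2 + Bxy + Cy^2 + ... = 0 is B^2 - 4AC.
B^2 = 5^2 = 25
4AC = 4*9*2 = 72
Discriminant = 25 - 72 = -47

-47


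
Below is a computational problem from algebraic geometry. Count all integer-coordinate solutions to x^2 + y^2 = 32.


Systematically check integer values of x where x^2 <= 32.
For each valid x, check if 32 - x^2 is a perfect square.
x=4: 32 - 16 = 16, sqrt = 4 (valid)
Total integer solutions found: 4

4


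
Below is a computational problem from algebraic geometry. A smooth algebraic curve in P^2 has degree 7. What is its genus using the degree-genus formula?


Using the genus formula for smooth plane curves:
g = (d-1)(d-2)/2
g = (7-1)(7-2)/2
g = 6*5/2
g = 30/2 = 15

15


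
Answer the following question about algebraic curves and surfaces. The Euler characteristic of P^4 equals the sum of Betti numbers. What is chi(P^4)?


The complex projective space P^4 has one cell in each even real dimension 0, 2, ..., 8.
The cohomology groups are H^{2k}(P^4) = Z for k = 0,...,4, and 0 otherwise.
Euler characteristic = sum of Betti numbers = 1 per even-dimensional cohomology group.
chi(P^4) = 4 + 1 = 5

5


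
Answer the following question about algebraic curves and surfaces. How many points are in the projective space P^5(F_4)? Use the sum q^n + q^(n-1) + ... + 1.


P^5(F_4) has (q^(n+1) - 1)/(q - 1) points.
= 4^5 + 4^4 + 4^3 + 4^2 + 4^1 + 4^0
= 1024 + 256 + 64 + 16 + 4 + 1
= 1365

1365


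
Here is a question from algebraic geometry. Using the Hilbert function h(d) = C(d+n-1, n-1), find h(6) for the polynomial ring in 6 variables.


The Hilbert function for the polynomial ring in 6 variables is:
h(d) = C(d+n-1, n-1)
h(6) = C(6+6-1, 6-1) = C(11, 5)
= 11! / (5! * 6!)
= 462

462


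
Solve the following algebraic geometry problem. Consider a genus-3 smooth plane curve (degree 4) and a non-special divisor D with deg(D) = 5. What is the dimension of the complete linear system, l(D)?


First, compute the genus of a smooth plane curve of degree 4:
g = (d-1)(d-2)/2 = (4-1)(4-2)/2 = 3
For a non-special divisor D (i.e., h^1(D) = 0), Riemann-Roch gives:
l(D) = deg(D) - g + 1
Since deg(D) = 5 >= 2g - 1 = 5, D is non-special.
l(D) = 5 - 3 + 1 = 3

3


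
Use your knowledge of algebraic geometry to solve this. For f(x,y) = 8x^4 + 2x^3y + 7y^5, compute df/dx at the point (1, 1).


df/dx = 4*8*x^3 + 3*2*x^2*y
At (1,1): 4*8*1^3 + 3*2*1^2*1
= 32 + 6
= 38

38


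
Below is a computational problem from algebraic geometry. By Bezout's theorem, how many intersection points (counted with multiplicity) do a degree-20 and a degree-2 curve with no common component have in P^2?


Bezout's theorem states the intersection count equals the product of degrees.
Intersection count = 20 * 2 = 40

40


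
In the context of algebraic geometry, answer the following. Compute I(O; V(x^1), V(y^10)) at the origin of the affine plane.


The intersection multiplicity of V(x^a) and V(y^b) at the origin is:
I(O; V(x^1), V(y^10)) = dim_k(k[x,y]/(x^1, y^10))
A basis for k[x,y]/(x^1, y^10) is the set of monomials x^i * y^j
where 0 <= i < 1 and 0 <= j < 10.
The number of such monomials is 1 * 10 = 10

10


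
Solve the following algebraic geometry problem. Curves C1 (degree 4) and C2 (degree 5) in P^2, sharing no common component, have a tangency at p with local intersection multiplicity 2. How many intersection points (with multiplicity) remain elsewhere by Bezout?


By Bezout's theorem, the total intersection number is d1 * d2.
Total = 4 * 5 = 20
Intersection multiplicity at p = 2
Remaining intersections = 20 - 2 = 18

18


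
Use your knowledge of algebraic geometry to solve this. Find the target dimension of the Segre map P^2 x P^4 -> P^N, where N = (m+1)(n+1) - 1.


The Segre embedding maps P^m x P^n into P^N via
all products of coordinates from each factor.
N = (m+1)(n+1) - 1
N = (2+1)(4+1) - 1
N = 3*5 - 1
N = 15 - 1 = 14

14


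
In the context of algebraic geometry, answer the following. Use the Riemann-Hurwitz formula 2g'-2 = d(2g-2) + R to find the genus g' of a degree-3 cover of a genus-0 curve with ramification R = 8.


Riemann-Hurwitz formula: 2g' - 2 = d(2g - 2) + R
Given: d = 3, g = 0, R = 8
2g' - 2 = 3*(2*0 - 2) + 8
2g' - 2 = 3*(-2) + 8
2g' - 2 = -6 + 8 = 2
2g' = 4
g' = 2

2


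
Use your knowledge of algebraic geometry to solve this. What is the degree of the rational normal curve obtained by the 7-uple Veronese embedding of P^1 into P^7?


The rational normal curve in P^7 is the image of P^1 under the 7-uple Veronese.
A general hyperplane in P^7 pulls back to a degree-7 form on P^1, which has 7 zeros,
so the curve meets a general hyperplane in 7 points. Degree = 7.

7


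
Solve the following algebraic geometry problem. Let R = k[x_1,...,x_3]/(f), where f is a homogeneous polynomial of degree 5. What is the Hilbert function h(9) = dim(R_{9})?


For R = k[x_1,...,x_n]/(f) with f homogeneous of degree e:
The Hilbert series is (1 - t^e)/(1 - t)^n.
So h(d) = C(d+n-1, n-1) - C(d-e+n-1, n-1) for d >= e.
With n=3, e=5, d=9:
C(9+3-1, 3-1) = C(11, 2) = 55
C(9-5+3-1, 3-1) = C(6, 2) = 15
h(9) = 55 - 15 = 40

40


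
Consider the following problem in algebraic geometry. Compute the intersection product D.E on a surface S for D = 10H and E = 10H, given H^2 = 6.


Using bilinearity of the intersection pairing on a surface S:
(aH).(bH) = ab * (H.H)
We have H^2 = 6.
D.E = (10H).(10H) = 10*10*6
= 100*6
= 600

600


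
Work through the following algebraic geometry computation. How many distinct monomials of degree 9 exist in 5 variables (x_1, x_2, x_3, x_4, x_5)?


The number of degree-9 monomials in 5 variables is C(d+n-1, n-1).
= C(9+5-1, 5-1) = C(13, 4)
= 715

715


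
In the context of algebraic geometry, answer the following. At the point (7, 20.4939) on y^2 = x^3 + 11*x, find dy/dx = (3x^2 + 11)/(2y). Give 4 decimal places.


Using implicit differentiation of y^2 = x^3 + 11*x:
2y * dy/dx = 3x^2 + 11
dy/dx = (3x^2 + 11)/(2y)
Numerator: 3*7^2 + 11 = 158
Denominator: 2*20.4939 = 40.9878
dy/dx = 158/40.9878 = 3.8548

3.8548


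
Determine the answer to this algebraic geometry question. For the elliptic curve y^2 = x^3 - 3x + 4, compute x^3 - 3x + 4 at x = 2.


Compute x^3 - 3x + 4 at x = 2:
x^3 = 2^3 = 8
(-3)*x = (-3)*2 = -6
Sum: 8 - 6 + 4 = 6

6


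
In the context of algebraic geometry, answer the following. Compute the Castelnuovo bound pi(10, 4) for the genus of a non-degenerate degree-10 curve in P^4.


Castelnuovo's bound: write d - 1 = m(r-1) + epsilon with 0 <= epsilon < r-1.
d - 1 = 10 - 1 = 9
r - 1 = 4 - 1 = 3
9 = 3*3 + 0, so m = 3, epsilon = 0
pi(d, r) = m(m-1)(r-1)/2 + m*epsilon
= 3*2*3/2 + 3*0
= 18/2 + 0
= 9 + 0 = 9

9


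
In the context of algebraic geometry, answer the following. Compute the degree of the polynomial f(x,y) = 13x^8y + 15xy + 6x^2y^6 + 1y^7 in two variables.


Examine each term for its total degree (sum of exponents).
  Term '13x^8y' has total degree 8+1 = 9.
  Term '15xy' has total degree 1+1 = 2.
  Term '6x^2y^6' has total degree 2+6 = 8.
  Term '1y^7' has total degree 0+7 = 7.
The maximum total degree among all terms is 9.

9


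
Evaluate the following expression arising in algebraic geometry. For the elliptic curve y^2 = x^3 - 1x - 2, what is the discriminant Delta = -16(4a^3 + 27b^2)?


Compute each component:
4a^3 = 4*(-1)^3 = 4*(-1) = -4
27b^2 = 27*(-2)^2 = 27*4 = 108
4a^3 + 27b^2 = -4 + 108 = 104
Delta = -16*104 = -1664

-1664


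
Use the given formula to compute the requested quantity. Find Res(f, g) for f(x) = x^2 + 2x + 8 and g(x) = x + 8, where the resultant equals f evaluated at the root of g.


For Res(f, x - c), we evaluate f at x = c.
f(-8) = (-8)^2 + 2*(-8) + 8
= 64 - 16 + 8
= 48 + 8 = 56
Res(f, g) = 56

56


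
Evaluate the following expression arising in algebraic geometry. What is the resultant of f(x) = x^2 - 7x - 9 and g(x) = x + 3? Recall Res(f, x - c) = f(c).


For Res(f, x - c), we evaluate f at x = c.
f(-3) = (-3)^2 - 7*(-3) - 9
= 9 + 21 - 9
= 30 - 9 = 21
Res(f, g) = 21

21


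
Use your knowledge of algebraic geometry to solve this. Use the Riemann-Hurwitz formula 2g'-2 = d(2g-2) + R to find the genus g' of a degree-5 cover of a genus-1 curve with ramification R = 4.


Riemann-Hurwitz formula: 2g' - 2 = d(2g - 2) + R
Given: d = 5, g = 1, R = 4
2g' - 2 = 5*(2*1 - 2) + 4
2g' - 2 = 5*0 + 4
2g' - 2 = 0 + 4 = 4
2g' = 6
g' = 3

3


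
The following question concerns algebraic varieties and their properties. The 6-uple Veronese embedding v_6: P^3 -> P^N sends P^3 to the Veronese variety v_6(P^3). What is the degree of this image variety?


The Veronese variety v_6(P^3) has degree d^r.
d^r = 6^3 = 216

216


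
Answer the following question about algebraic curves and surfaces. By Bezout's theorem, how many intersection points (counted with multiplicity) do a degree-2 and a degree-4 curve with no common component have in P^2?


Bezout's theorem states the intersection count equals the product of degrees.
Intersection count = 2 * 4 = 8

8


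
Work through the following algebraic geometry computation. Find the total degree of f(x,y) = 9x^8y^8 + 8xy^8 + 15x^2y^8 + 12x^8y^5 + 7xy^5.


Examine each term for its total degree (sum of exponents).
  Term '9x^8y^8' has total degree 8+8 = 16.
  Term '8xy^8' has total degree 1+8 = 9.
  Term '15x^2y^8' has total degree 2+8 = 10.
  Term '12x^8y^5' has total degree 8+5 = 13.
  Term '7xy^5' has total degree 1+5 = 6.
The maximum total degree among all terms is 16.

16


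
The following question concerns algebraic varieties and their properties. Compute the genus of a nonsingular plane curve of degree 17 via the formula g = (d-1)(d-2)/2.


Using the genus formula for smooth plane curves:
g = (d-1)(d-2)/2
g = (17-1)(17-2)/2
g = 16*15/2
g = 240/2 = 120

120


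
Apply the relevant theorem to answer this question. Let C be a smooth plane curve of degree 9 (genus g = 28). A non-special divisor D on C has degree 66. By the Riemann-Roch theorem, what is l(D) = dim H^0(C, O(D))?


First, compute the genus of a smooth plane curve of degree 9:
g = (d-1)(d-2)/2 = (9-1)(9-2)/2 = 28
For a non-special divisor D (i.e., h^1(D) = 0), Riemann-Roch gives:
l(D) = deg(D) - g + 1
Since deg(D) = 66 >= 2g - 1 = 55, D is non-special.
l(D) = 66 - 28 + 1 = 39

39


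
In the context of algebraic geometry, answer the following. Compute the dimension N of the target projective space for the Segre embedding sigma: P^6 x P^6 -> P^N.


The Segre embedding maps P^m x P^n into P^N via
all products of coordinates from each factor.
N = (m+1)(n+1) - 1
N = (6+1)(6+1) - 1
N = 7*7 - 1
N = 49 - 1 = 48

48


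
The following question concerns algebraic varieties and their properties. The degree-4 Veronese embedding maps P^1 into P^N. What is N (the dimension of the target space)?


The Veronese embedding v_d: P^n -> P^N maps each point to all
degree-d monomials in n+1 homogeneous coordinates.
N = C(n+d, d) - 1
N = C(1+4, 4) - 1
N = C(5, 4) - 1
C(5, 4) = 5
N = 5 - 1 = 4

4


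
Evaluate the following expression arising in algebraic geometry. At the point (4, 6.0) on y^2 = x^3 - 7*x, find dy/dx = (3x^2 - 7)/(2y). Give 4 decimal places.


Using implicit differentiation of y^2 = x^3 - 7*x:
2y * dy/dx = 3x^2 - 7
dy/dx = (3x^2 - 7)/(2y)
Numerator: 3*4^2 - 7 = 41
Denominator: 2*6.0 = 12.0
dy/dx = 41/12.0 = 3.4167

3.4167


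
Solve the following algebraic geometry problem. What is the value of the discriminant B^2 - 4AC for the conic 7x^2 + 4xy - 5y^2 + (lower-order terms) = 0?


The discriminant of a conic Ax^2 + Bxy + Cy^2 + ... = 0 is B^2 - 4AC.
B^2 = 4^2 = 16
4AC = 4*7*(-5) = -140
Discriminant = 16 + 140 = 156

156


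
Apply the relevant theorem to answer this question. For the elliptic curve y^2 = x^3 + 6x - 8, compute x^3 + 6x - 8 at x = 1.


Compute x^3 + 6x - 8 at x = 1:
x^3 = 1^3 = 1
6*x = 6*1 = 6
Sum: 1 + 6 - 8 = -1

-1


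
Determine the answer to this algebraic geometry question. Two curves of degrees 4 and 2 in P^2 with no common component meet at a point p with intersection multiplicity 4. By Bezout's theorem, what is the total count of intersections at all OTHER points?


By Bezout's theorem, the total intersection number is d1 * d2.
Total = 4 * 2 = 8
Intersection multiplicity at p = 4
Remaining intersections = 8 - 4 = 4

4


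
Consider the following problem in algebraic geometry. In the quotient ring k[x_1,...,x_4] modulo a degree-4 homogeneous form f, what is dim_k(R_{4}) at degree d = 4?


For R = k[x_1,...,x_n]/(f) with f homogeneous of degree e:
The Hilbert series is (1 - t^e)/(1 - t)^n.
So h(d) = C(d+n-1, n-1) - C(d-e+n-1, n-1) for d >= e.
With n=4, e=4, d=4:
C(4+4-1, 4-1) = C(7, 3) = 35
C(4-4+4-1, 4-1) = C(3, 3) = 1
h(4) = 35 - 1 = 34

34


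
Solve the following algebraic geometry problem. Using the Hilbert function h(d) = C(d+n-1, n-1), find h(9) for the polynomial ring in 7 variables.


The Hilbert function for the polynomial ring in 7 variables is:
h(d) = C(d+n-1, n-1)
h(9) = C(9+7-1, 7-1) = C(15, 6)
= 15! / (6! * 9!)
= 5005

5005


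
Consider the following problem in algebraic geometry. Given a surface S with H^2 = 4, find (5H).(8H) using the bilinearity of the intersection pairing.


Using bilinearity of the intersection pairing on a surface S:
(aH).(bH) = ab * (H.H)
We have H^2 = 4.
D.E = (5H).(8H) = 5*8*4
= 40*4
= 160

160


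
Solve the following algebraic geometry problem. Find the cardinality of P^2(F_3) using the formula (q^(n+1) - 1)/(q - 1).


P^2(F_3) has (q^(n+1) - 1)/(q - 1) points.
= 3^2 + 3^1 + 3^0
= 9 + 3 + 1
= 13

13


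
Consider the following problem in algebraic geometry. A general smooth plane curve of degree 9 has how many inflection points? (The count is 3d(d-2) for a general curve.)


For a general smooth plane curve C of degree d, the inflection points are
the intersection of C with its Hessian curve, which has degree 3(d-2).
By Bezout, the total intersection number is d * 3(d-2) = 9 * 21 = 189.
For a general curve every flex is ordinary, so each contributes
multiplicity 1 to C·Hess(C), and the number of distinct inflection
points is 3d(d-2).
Inflection points = 3*9*(9-2) = 3*9*7 = 189

189


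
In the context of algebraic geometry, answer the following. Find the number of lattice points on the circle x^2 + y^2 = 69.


Systematically check integer values of x where x^2 <= 69.
For each valid x, check if 69 - x^2 is a perfect square.
Total integer solutions found: 0

0


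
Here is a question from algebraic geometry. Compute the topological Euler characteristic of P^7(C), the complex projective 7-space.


The complex projective space P^7 has one cell in each even real dimension 0, 2, ..., 14.
The cohomology groups are H^{2k}(P^7) = Z for k = 0,...,7, and 0 otherwise.
Euler characteristic = sum of Betti numbers = 1 per even-dimensional cohomology group.
chi(P^7) = 7 + 1 = 8

8


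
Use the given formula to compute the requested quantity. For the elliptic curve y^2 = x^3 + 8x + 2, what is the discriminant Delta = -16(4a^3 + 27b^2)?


Compute each component:
4a^3 = 4*8^3 = 4*512 = 2048
27b^2 = 27*2^2 = 27*4 = 108
4a^3 + 27b^2 = 2048 + 108 = 2156
Delta = -16*2156 = -34496

-34496


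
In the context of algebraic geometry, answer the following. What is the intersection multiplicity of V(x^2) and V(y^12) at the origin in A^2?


The intersection multiplicity of V(x^a) and V(y^b) at the origin is:
I(O; V(x^2), V(y^12)) = dim_k(k[x,y]/(x^2, y^12))
A basis for k[x,y]/(x^2, y^12) is the set of monomials x^i * y^j
where 0 <= i < 2 and 0 <= j < 12.
The number of such monomials is 2 * 12 = 24

24


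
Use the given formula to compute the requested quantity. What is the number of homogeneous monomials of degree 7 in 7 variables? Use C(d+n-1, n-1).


The number of degree-7 monomials in 7 variables is C(d+n-1, n-1).
= C(7+7-1, 7-1) = C(13, 6)
= 1716

1716


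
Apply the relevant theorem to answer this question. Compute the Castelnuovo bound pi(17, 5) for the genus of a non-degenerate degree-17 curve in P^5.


Castelnuovo's bound: write d - 1 = m(r-1) + epsilon with 0 <= epsilon < r-1.
d - 1 = 17 - 1 = 16
r - 1 = 5 - 1 = 4
16 = 4*4 + 0, so m = 4, epsilon = 0
pi(d, r) = m(m-1)(r-1)/2 + m*epsilon
= 4*3*4/2 + 4*0
= 48/2 + 0
= 24 + 0 = 24

24


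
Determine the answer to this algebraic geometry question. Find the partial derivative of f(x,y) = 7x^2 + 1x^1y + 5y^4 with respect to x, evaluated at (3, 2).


df/dx = 2*7*x^1 + 1*1*x^0*y
At (3,2): 2*7*3^1 + 1*1*3^0*2
= 42 + 2
= 44

44


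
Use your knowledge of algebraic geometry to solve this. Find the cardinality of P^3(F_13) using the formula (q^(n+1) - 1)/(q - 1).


P^3(F_13) has (q^(n+1) - 1)/(q - 1) points.
= 13^3 + 13^2 + 13^1 + 13^0
= 2197 + 169 + 13 + 1
= 2380

2380


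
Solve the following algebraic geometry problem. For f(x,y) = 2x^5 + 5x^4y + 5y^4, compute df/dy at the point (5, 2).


df/dy = 5*x^4 + 4*5*y^3
At (5,2): 5*5^4 + 4*5*2^3
= 3125 + 160
= 3285

3285


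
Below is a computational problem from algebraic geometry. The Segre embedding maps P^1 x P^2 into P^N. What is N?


The Segre embedding maps P^m x P^n into P^N via
all products of coordinates from each factor.
N = (m+1)(n+1) - 1
N = (1+1)(2+1) - 1
N = 2*3 - 1
N = 6 - 1 = 5

5


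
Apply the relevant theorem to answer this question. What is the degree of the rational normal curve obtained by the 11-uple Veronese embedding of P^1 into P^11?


The rational normal curve in P^11 is the image of P^1 under the 11-uple Veronese.
A general hyperplane in P^11 pulls back to a degree-11 form on P^1, which has 11 zeros,
so the curve meets a general hyperplane in 11 points. Degree = 11.

11


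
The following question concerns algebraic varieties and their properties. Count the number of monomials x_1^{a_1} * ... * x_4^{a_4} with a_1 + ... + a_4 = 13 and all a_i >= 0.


The number of degree-13 monomials in 4 variables is C(d+n-1, n-1).
= C(13+4-1, 4-1) = C(16, 3)
= 560

560


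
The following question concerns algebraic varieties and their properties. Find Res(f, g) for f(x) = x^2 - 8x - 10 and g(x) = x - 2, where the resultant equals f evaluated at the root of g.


For Res(f, x - c), we evaluate f at x = c.
f(2) = 2^2 - 8*2 - 10
= 4 - 16 - 10
= -12 - 10 = -22
Res(f, g) = -22

-22


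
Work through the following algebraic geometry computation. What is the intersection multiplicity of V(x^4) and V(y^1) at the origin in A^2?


The intersection multiplicity of V(x^a) and V(y^b) at the origin is:
I(O; V(x^4), V(y^1)) = dim_k(k[x,y]/(x^4, y^1))
A basis for k[x,y]/(x^4, y^1) is the set of monomials x^i * y^j
where 0 <= i < 4 and 0 <= j < 1.
The number of such monomials is 4 * 1 = 4

4


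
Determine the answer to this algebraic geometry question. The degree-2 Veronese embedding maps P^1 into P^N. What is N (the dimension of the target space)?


The Veronese embedding v_d: P^n -> P^N maps each point to all
degree-d monomials in n+1 homogeneous coordinates.
N = C(n+d, d) - 1
N = C(1+2, 2) - 1
N = C(3, 2) - 1
C(3, 2) = 3
N = 3 - 1 = 2

2


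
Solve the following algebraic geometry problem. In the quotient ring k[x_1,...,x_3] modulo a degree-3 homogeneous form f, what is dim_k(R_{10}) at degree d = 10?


For R = k[x_1,...,x_n]/(f) with f homogeneous of degree e:
The Hilbert series is (1 - t^e)/(1 - t)^n.
So h(d) = C(d+n-1, n-1) - C(d-e+n-1, n-1) for d >= e.
With n=3, e=3, d=10:
C(10+3-1, 3-1) = C(12, 2) = 66
C(10-3+3-1, 3-1) = C(9, 2) = 36
h(10) = 66 - 36 = 30

30


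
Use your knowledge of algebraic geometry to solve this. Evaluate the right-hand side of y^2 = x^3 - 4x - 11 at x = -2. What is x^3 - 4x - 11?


Compute x^3 - 4x - 11 at x = -2:
x^3 = (-2)^3 = -8
(-4)*x = (-4)*(-2) = 8
Sum: -8 + 8 - 11 = -11

-11


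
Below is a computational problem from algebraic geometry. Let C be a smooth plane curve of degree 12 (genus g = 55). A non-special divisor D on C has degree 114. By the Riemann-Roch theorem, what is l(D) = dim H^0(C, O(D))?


First, compute the genus of a smooth plane curve of degree 12:
g = (d-1)(d-2)/2 = (12-1)(12-2)/2 = 55
For a non-special divisor D (i.e., h^1(D) = 0), Riemann-Roch gives:
l(D) = deg(D) - g + 1
Since deg(D) = 114 >= 2g - 1 = 109, D is non-special.
l(D) = 114 - 55 + 1 = 60

60


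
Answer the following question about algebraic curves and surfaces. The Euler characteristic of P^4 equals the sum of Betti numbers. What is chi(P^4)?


The complex projective space P^4 has one cell in each even real dimension 0, 2, ..., 8.
The cohomology groups are H^{2k}(P^4) = Z for k = 0,...,4, and 0 otherwise.
Euler characteristic = sum of Betti numbers = 1 per even-dimensional cohomology group.
chi(P^4) = 4 + 1 = 5

5


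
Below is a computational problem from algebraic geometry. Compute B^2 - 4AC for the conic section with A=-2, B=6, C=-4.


The discriminant of a conic Ax^2 + Bxy + Cy^2 + ... = 0 is B^2 - 4AC.
B^2 = 6^2 = 36
4AC = 4*(-2)*(-4) = 32
Discriminant = 36 - 32 = 4

4


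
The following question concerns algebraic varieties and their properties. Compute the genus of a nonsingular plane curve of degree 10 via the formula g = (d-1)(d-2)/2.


Using the genus formula for smooth plane curves:
g = (d-1)(d-2)/2
g = (10-1)(10-2)/2
g = 9*8/2
g = 72/2 = 36

36


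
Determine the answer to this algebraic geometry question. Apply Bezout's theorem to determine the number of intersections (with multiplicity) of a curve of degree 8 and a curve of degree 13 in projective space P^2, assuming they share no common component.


Bezout's theorem states the intersection count equals the product of degrees.
Intersection count = 8 * 13 = 104

104


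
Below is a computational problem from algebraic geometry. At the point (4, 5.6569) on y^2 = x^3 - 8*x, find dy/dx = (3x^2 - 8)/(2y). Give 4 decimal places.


Using implicit differentiation of y^2 = x^3 - 8*x:
2y * dy/dx = 3x^2 - 8
dy/dx = (3x^2 - 8)/(2y)
Numerator: 3*4^2 - 8 = 40
Denominator: 2*5.6569 = 11.3138
dy/dx = 40/11.3138 = 3.5355

3.5355


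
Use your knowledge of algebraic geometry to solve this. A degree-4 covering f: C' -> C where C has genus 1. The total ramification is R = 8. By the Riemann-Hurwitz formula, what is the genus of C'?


Riemann-Hurwitz formula: 2g' - 2 = d(2g - 2) + R
Given: d = 4, g = 1, R = 8
2g' - 2 = 4*(2*1 - 2) + 8
2g' - 2 = 4*0 + 8
2g' - 2 = 0 + 8 = 8
2g' = 10
g' = 5

5


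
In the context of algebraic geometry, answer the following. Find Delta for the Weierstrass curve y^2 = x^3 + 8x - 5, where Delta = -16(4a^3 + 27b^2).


Compute each component:
4a^3 = 4*8^3 = 4*512 = 2048
27b^2 = 27*(-5)^2 = 27*25 = 675
4a^3 + 27b^2 = 2048 + 675 = 2723
Delta = -16*2723 = -43568

-43568


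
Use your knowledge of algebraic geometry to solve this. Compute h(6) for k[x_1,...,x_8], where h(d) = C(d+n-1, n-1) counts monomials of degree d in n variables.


The Hilbert function for the polynomial ring in 8 variables is:
h(d) = C(d+n-1, n-1)
h(6) = C(6+8-1, 8-1) = C(13, 7)
= 13! / (7! * 6!)
= 1716

1716


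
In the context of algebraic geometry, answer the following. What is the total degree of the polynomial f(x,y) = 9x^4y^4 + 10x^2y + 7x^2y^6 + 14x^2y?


Examine each term for its total degree (sum of exponents).
  Term '9x^4y^4' has total degree 4+4 = 8.
  Term '10x^2y' has total degree 2+1 = 3.
  Term '7x^2y^6' has total degree 2+6 = 8.
  Term '14x^2y' has total degree 2+1 = 3.
The maximum total degree among all terms is 8.

8


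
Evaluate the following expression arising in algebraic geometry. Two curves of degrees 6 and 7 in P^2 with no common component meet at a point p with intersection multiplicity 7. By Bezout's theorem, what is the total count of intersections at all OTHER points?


By Bezout's theorem, the total intersection number is d1 * d2.
Total = 6 * 7 = 42
Intersection multiplicity at p = 7
Remaining intersections = 42 - 7 = 35

35


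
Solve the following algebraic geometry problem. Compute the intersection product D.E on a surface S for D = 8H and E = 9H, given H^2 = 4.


Using bilinearity of the intersection pairing on a surface S:
(aH).(bH) = ab * (H.H)
We have H^2 = 4.
D.E = (8H).(9H) = 8*9*4
= 72*4
= 288

288


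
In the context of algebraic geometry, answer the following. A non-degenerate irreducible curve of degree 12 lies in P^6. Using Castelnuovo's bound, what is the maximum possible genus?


Castelnuovo's bound: write d - 1 = m(r-1) + epsilon with 0 <= epsilon < r-1.
d - 1 = 12 - 1 = 11
r - 1 = 6 - 1 = 5
11 = 2*5 + 1, so m = 2, epsilon = 1
pi(d, r) = m(m-1)(r-1)/2 + m*epsilon
= 2*1*5/2 + 2*1
= 10/2 + 2
= 5 + 2 = 7

7


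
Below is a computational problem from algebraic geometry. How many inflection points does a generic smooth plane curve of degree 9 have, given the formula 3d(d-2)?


For a general smooth plane curve C of degree d, the inflection points are
the intersection of C with its Hessian curve, which has degree 3(d-2).
By Bezout, the total intersection number is d * 3(d-2) = 9 * 21 = 189.
For a general curve every flex is ordinary, so each contributes
multiplicity 1 to C·Hess(C), and the number of distinct inflection
points is 3d(d-2).
Inflection points = 3*9*(9-2) = 3*9*7 = 189

189


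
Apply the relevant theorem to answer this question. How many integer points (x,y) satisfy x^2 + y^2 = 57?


Systematically check integer values of x where x^2 <= 57.
For each valid x, check if 57 - x^2 is a perfect square.
Total integer solutions found: 0

0


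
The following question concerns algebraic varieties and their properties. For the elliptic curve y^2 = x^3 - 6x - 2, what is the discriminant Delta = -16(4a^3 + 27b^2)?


Compute each component:
4a^3 = 4*(-6)^3 = 4*(-216) = -864
27b^2 = 27*(-2)^2 = 27*4 = 108
4a^3 + 27b^2 = -864 + 108 = -756
Delta = -16*(-756) = 12096

12096


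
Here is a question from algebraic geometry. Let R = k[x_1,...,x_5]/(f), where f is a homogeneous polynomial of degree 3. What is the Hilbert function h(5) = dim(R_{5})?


For R = k[x_1,...,x_n]/(f) with f homogeneous of degree e:
The Hilbert series is (1 - t^e)/(1 - t)^n.
So h(d) = C(d+n-1, n-1) - C(d-e+n-1, n-1) for d >= e.
With n=5, e=3, d=5:
C(5+5-1, 5-1) = C(9, 4) = 126
C(5-3+5-1, 5-1) = C(6, 4) = 15
h(5) = 126 - 15 = 111

111


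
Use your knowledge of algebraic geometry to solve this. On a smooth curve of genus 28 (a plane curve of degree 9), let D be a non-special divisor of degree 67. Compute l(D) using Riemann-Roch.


First, compute the genus of a smooth plane curve of degree 9:
g = (d-1)(d-2)/2 = (9-1)(9-2)/2 = 28
For a non-special divisor D (i.e., h^1(D) = 0), Riemann-Roch gives:
l(D) = deg(D) - g + 1
Since deg(D) = 67 >= 2g - 1 = 55, D is non-special.
l(D) = 67 - 28 + 1 = 40

40


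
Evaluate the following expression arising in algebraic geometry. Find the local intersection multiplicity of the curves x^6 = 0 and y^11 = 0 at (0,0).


The intersection multiplicity of V(x^a) and V(y^b) at the origin is:
I(O; V(x^6), V(y^11)) = dim_k(k[x,y]/(x^6, y^11))
A basis for k[x,y]/(x^6, y^11) is the set of monomials x^i * y^j
where 0 <= i < 6 and 0 <= j < 11.
The number of such monomials is 6 * 11 = 66

66


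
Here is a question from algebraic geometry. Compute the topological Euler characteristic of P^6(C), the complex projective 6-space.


The complex projective space P^6 has one cell in each even real dimension 0, 2, ..., 12.
The cohomology groups are H^{2k}(P^6) = Z for k = 0,...,6, and 0 otherwise.
Euler characteristic = sum of Betti numbers = 1 per even-dimensional cohomology group.
chi(P^6) = 6 + 1 = 7

7


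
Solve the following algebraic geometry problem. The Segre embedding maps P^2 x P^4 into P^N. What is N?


The Segre embedding maps P^m x P^n into P^N via
all products of coordinates from each factor.
N = (m+1)(n+1) - 1
N = (2+1)(4+1) - 1
N = 3*5 - 1
N = 15 - 1 = 14

14


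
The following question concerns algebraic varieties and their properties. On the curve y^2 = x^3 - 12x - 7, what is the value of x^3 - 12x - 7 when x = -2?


Compute x^3 - 12x - 7 at x = -2:
x^3 = (-2)^3 = -8
(-12)*x = (-12)*(-2) = 24
Sum: -8 + 24 - 7 = 9

9


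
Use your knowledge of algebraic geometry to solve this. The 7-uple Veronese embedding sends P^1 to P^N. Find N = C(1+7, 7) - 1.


The Veronese embedding v_d: P^n -> P^N maps each point to all
degree-d monomials in n+1 homogeneous coordinates.
N = C(n+d, d) - 1
N = C(1+7, 7) - 1
N = C(8, 7) - 1
C(8, 7) = 8
N = 8 - 1 = 7

7


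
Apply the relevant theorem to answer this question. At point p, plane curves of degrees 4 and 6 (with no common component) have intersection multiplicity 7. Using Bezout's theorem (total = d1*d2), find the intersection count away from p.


By Bezout's theorem, the total intersection number is d1 * d2.
Total = 4 * 6 = 24
Intersection multiplicity at p = 7
Remaining intersections = 24 - 7 = 17

17


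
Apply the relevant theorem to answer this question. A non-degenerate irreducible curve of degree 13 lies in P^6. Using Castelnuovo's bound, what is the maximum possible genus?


Castelnuovo's bound: write d - 1 = m(r-1) + epsilon with 0 <= epsilon < r-1.
d - 1 = 13 - 1 = 12
r - 1 = 6 - 1 = 5
12 = 2*5 + 2, so m = 2, epsilon = 2
pi(d, r) = m(m-1)(r-1)/2 + m*epsilon
= 2*1*5/2 + 2*2
= 10/2 + 4
= 5 + 4 = 9

9


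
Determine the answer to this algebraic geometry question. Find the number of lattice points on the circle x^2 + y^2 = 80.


Systematically check integer values of x where x^2 <= 80.
For each valid x, check if 80 - x^2 is a perfect square.
x=4: 80 - 16 = 64, sqrt = 8 (valid)
x=8: 80 - 64 = 16, sqrt = 4 (valid)
Total integer solutions found: 8

8


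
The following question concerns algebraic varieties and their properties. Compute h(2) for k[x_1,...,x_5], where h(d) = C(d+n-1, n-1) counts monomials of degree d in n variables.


The Hilbert function for the polynomial ring in 5 variables is:
h(d) = C(d+n-1, n-1)
h(2) = C(2+5-1, 5-1) = C(6, 4)
= 6! / (4! * 2!)
= 15

15


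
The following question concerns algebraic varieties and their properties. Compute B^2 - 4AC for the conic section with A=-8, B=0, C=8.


The discriminant of a conic Ax^2 + Bxy + Cy^2 + ... = 0 is B^2 - 4AC.
B^2 = 0^2 = 0
4AC = 4*(-8)*8 = -256
Discriminant = 0 + 256 = 256

256


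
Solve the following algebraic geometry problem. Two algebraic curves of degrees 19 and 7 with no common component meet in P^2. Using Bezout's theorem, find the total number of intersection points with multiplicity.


Bezout's theorem states the intersection count equals the product of degrees.
Intersection count = 19 * 7 = 133

133


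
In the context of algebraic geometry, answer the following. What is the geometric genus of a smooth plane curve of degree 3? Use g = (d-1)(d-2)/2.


Using the genus formula for smooth plane curves:
g = (d-1)(d-2)/2
g = (3-1)(3-2)/2
g = 2*1/2
g = 2/2 = 1

1


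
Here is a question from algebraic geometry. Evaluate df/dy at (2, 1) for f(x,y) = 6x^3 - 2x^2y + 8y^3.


df/dy = (-2)*x^2 + 3*8*y^2
At (2,1): (-2)*2^2 + 3*8*1^2
= -8 + 24
= 16

16


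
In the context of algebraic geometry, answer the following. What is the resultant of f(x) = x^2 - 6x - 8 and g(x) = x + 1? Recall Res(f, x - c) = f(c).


For Res(f, x - c), we evaluate f at x = c.
f(-1) = (-1)^2 - 6*(-1) - 8
= 1 + 6 - 8
= 7 - 8 = -1
Res(f, g) = -1

-1


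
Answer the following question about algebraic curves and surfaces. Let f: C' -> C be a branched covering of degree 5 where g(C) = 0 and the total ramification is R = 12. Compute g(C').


Riemann-Hurwitz formula: 2g' - 2 = d(2g - 2) + R
Given: d = 5, g = 0, R = 12
2g' - 2 = 5*(2*0 - 2) + 12
2g' - 2 = 5*(-2) + 12
2g' - 2 = -10 + 12 = 2
2g' = 4
g' = 2

2


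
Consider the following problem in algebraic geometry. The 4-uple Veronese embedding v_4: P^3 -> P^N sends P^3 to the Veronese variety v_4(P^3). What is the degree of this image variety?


The Veronese variety v_4(P^3) has degree d^r.
d^r = 4^3 = 64

64


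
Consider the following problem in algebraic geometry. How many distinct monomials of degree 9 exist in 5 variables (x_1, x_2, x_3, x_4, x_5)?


The number of degree-9 monomials in 5 variables is C(d+n-1, n-1).
= C(9+5-1, 5-1) = C(13, 4)
= 715

715


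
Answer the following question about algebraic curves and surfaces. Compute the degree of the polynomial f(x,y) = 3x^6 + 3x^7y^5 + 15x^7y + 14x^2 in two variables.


Examine each term for its total degree (sum of exponents).
  Term '3x^6' has total degree 6+0 = 6.
  Term '3x^7y^5' has total degree 7+5 = 12.
  Term '15x^7y' has total degree 7+1 = 8.
  Term '14x^2' has total degree 2+0 = 2.
The maximum total degree among all terms is 12.

12


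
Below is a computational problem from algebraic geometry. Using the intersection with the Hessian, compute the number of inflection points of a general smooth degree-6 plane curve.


For a general smooth plane curve C of degree d, the inflection points are
the intersection of C with its Hessian curve, which has degree 3(d-2).
By Bezout, the total intersection number is d * 3(d-2) = 6 * 12 = 72.
For a general curve every flex is ordinary, so each contributes
multiplicity 1 to C·Hess(C), and the number of distinct inflection
points is 3d(d-2).
Inflection points = 3*6*(6-2) = 3*6*4 = 72

72


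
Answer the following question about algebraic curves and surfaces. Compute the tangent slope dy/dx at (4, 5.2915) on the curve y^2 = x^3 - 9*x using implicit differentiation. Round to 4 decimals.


Using implicit differentiation of y^2 = x^3 - 9*x:
2y * dy/dx = 3x^2 - 9
dy/dx = (3x^2 - 9)/(2y)
Numerator: 3*4^2 - 9 = 39
Denominator: 2*5.2915 = 10.583
dy/dx = 39/10.583 = 3.6852

3.6852


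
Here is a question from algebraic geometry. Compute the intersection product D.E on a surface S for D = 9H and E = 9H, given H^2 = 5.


Using bilinearity of the intersection pairing on a surface S:
(aH).(bH) = ab * (H.H)
We have H^2 = 5.
D.E = (9H).(9H) = 9*9*5
= 81*5
= 405

405


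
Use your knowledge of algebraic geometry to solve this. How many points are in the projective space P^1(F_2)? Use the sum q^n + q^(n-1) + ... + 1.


P^1(F_2) has (q^(n+1) - 1)/(q - 1) points.
= 2^1 + 2^0
= 2 + 1
= 3

3


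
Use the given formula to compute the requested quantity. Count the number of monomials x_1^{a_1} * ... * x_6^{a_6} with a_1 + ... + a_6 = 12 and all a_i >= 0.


The number of degree-12 monomials in 6 variables is C(d+n-1, n-1).
= C(12+6-1, 6-1) = C(17, 5)
= 6188

6188
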